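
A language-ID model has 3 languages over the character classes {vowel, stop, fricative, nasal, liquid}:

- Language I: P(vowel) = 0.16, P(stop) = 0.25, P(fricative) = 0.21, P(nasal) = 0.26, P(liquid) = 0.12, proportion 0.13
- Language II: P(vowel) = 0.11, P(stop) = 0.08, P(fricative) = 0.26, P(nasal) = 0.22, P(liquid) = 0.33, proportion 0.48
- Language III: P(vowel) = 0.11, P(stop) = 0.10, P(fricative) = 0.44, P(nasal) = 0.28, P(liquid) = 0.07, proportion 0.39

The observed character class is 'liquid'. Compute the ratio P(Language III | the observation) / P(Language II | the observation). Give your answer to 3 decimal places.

0.172

Only the two components matter; the odds are (π_i f_i(x)) / (π_j f_j(x)).
Component likelihoods at x = 'liquid':
  p_I = 0.12
  p_II = 0.33
  p_III = 0.07
Odds = (0.39/0.48) × (0.07/0.33) = 0.8125 × 0.212121 ≈ 0.172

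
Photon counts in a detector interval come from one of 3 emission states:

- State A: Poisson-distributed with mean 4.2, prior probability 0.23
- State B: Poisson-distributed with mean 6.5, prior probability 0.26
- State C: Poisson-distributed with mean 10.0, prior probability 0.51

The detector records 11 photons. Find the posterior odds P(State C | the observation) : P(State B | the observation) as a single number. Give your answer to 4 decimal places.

6.7689

Posterior odds = (P(Z=i) f_i(x)) / (P(Z=j) f_j(x)); the normalising sum cancels.
Poisson probabilities:
  p_A = e^(−4.2)·4.2^11/11! = 0.00269494
  p_B = e^(−6.5)·6.5^11/11! = 0.0329592
  p_C = e^(−10.0)·10.0^11/11! = 0.113736
Posterior odds = (P(Z=C)·p_C) / (P(Z=B)·p_B) = (0.51·0.113736) / (0.26·0.0329592) = 0.0580056 / 0.0085694 ≈ 6.7689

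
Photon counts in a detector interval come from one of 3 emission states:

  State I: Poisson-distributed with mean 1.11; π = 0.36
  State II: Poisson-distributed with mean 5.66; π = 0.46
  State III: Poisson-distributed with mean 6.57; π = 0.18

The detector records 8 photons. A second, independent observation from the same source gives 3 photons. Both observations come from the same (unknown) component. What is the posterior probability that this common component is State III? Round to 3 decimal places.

P(component k | x) = π_k·f_k(x) / marginal(x), where marginal(x) = Σ_j π_j·f_j(x).
Since both observations come from the same component, the likelihood for component k is f_k(x₁)·f_k(x₂).
  f_I = [e^(−1.11)·1.11^8/8! = 1.88363e-05] × [0.0751192] = 1.41497e-06
  f_II = [e^(−5.66)·5.66^8/8! = 0.0909712] × [0.105243] = 0.00957404
  f_III = [e^(−6.57)·6.57^8/8! = 0.120695] × [0.0662567] = 0.00799683
Unnormalised posteriors:
  π_I·f_I = 0.36 × 1.41497e-06 = 5.09389e-07
  π_II·f_II = 0.46 × 0.00957404 = 0.00440406
  π_III·f_III = 0.18 × 0.00799683 = 0.00143943
Denominator: 5.09389e-07 + 0.00440406 + 0.00143943 = 0.005844
Responsibility of State III: 0.00143943 / 0.005844 ≈ 0.246

0.246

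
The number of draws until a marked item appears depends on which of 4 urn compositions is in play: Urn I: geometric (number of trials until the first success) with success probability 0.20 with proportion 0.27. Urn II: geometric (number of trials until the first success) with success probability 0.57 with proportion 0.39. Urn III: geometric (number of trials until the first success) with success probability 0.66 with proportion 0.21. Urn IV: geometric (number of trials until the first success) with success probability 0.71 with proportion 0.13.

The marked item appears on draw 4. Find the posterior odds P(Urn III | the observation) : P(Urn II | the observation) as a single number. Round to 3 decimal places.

0.308

The posterior odds equal the prior odds times the likelihood ratio: (w_i/w_j)·(f_i(x)/f_j(x)).
Component likelihoods at x = 4:
  p_I = 0.1024
  p_II = 0.045319
  p_III = 0.0259406
  p_IV = 0.0173162
Odds = (0.21/0.39) × (0.0259406/0.045319) = 0.538462 × 0.572401 ≈ 0.308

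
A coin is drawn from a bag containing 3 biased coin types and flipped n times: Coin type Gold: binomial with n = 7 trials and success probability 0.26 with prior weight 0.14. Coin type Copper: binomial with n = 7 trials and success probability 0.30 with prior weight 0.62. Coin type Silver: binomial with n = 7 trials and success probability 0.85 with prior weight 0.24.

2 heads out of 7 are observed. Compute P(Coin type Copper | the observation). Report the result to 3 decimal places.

P(component k | x) = P(Z=k)·f_k(x) / marginal(x), where marginal(x) = Σ_j P(Z=j)·f_j(x).
Component likelihoods at x = 2 heads out of 7:
  p_Gold = 0.31501
  p_Copper = 0.317652
  p_Silver = 0.00115216
Weight by the priors:
  P(Z=Gold)·p_Gold = 0.14 × 0.31501 = 0.0441014
  P(Z=Copper)·p_Copper = 0.62 × 0.317652 = 0.196944
  P(Z=Silver)·p_Silver = 0.24 × 0.00115216 = 0.000276519
Evidence: 0.0441014 + 0.196944 + 0.000276519 = 0.241322
Responsibility of Coin type Copper: 0.196944 / 0.241322 ≈ 0.816

0.816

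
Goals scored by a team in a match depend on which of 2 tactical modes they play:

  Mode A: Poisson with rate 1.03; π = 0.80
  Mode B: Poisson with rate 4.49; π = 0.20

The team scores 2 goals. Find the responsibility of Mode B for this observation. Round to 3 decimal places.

By Bayes' theorem, P(k | x) = π_k f_k(x) / Σ_j π_j f_j(x).
Evaluate each component's likelihood at the observed value:
  f_A = e^(−1.03)·1.03^2/2! = 0.189374
  f_B = e^(−4.49)·4.49^2/2! = 0.113105
Unnormalised posteriors:
  π_A·f_A = 0.80 × 0.189374 = 0.151499
  π_B·f_B = 0.20 × 0.113105 = 0.0226209
Evidence: 0.151499 + 0.0226209 = 0.17412
So the posterior for Mode B is 0.0226209 / 0.17412 ≈ 0.130.

0.130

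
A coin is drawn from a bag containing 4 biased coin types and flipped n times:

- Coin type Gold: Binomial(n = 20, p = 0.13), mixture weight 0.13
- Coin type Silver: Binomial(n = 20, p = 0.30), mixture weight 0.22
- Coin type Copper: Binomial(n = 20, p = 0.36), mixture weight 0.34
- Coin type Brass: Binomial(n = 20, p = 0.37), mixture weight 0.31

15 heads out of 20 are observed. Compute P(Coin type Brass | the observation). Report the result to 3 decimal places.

0.544

By Bayes' theorem, P(k | x) = P(Z=k) f_k(x) / Σ_j P(Z=j) f_j(x).
Evaluate each component's likelihood at the observed value:
  L_Gold = C(20,15)·0.13^15·0.87^5 = 15504·5.11859e-14·0.498421 = 3.9554e-10
  L_Silver = C(20,15)·0.30^15·0.70^5 = 15504·1.43489e-08·0.16807 = 3.73898e-05
  L_Copper = C(20,15)·0.36^15·0.64^5 = 15504·2.21074e-07·0.107374 = 0.000368028
  L_Brass = C(20,15)·0.37^15·0.63^5 = 15504·3.33446e-07·0.0992437 = 0.000513065
Unnormalised posteriors:
  P(Z=Gold)·L_Gold = 0.13 × 3.9554e-10 = 5.14202e-11
  P(Z=Silver)·L_Silver = 0.22 × 3.73898e-05 = 8.22575e-06
  P(Z=Copper)·L_Copper = 0.34 × 0.000368028 = 0.00012513
  P(Z=Brass)·L_Brass = 0.31 × 0.000513065 = 0.00015905
Normaliser: 5.14202e-11 + 8.22575e-06 + 0.00012513 + 0.00015905 = 0.000292406
Responsibility of Coin type Brass: 0.00015905 / 0.000292406 ≈ 0.544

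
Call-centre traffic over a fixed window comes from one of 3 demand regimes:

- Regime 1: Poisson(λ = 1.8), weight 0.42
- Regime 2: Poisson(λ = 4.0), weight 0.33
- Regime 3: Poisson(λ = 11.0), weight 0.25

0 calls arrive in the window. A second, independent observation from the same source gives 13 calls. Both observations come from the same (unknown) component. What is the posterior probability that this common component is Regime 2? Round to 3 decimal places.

0.753

By Bayes' theorem, P(k | x) = π_k f_k(x) / Σ_j π_j f_j(x).
Since both observations come from the same component, the likelihood for component k is f_k(x₁)·f_k(x₂).
  p_1 = [0.165299] × [5.52754e-08] = 9.13697e-09
  p_2 = [0.0183156] × [0.000197388] = 3.61529e-06
  p_3 = [1.67017e-05] × [0.0925945] = 1.54649e-06
Unnormalised posteriors:
  π_1·p_1 = 0.42 × 9.13697e-09 = 3.83753e-09
  π_2·p_2 = 0.33 × 3.61529e-06 = 1.19305e-06
  π_3·p_3 = 0.25 × 1.54649e-06 = 3.86621e-07
Denominator: 3.83753e-09 + 1.19305e-06 + 3.86621e-07 = 1.58351e-06
P(Regime 2 | x) ≈ 0.753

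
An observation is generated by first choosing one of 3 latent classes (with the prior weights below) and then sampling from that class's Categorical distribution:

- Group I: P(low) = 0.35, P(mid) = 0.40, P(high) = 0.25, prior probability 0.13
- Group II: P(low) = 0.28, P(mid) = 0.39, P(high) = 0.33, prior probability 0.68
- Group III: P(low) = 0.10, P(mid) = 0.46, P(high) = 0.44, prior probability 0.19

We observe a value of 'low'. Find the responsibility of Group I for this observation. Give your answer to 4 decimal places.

0.1785

By Bayes' theorem, P(k | x) = w_k f_k(x) / Σ_j w_j f_j(x).
Evaluate each component's likelihood at the observed value:
  f_I = P(low | comp) = 0.35
  f_II = P(low | comp) = 0.28
  f_III = P(low | comp) = 0.10
Multiply by the mixture weights:
  w_I·f_I = 0.13 × 0.35 = 0.0455
  w_II·f_II = 0.68 × 0.28 = 0.1904
  w_III·f_III = 0.19 × 0.1 = 0.019
Marginal: 0.0455 + 0.1904 + 0.019 = 0.2549
So the posterior for Group I is 0.0455 / 0.2549 ≈ 0.1785.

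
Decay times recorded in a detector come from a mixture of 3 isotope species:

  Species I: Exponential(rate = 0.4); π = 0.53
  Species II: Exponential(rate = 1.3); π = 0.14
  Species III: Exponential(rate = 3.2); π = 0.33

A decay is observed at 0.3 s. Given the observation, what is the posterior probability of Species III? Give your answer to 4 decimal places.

0.5650

Apply Bayes' rule: the posterior for each component is proportional to its prior times its likelihood at x.
Exponential densities:
  f_I = 0.354768
  f_II = 0.880174
  f_III = 1.22526
Unnormalised posteriors:
  π_I·f_I = 0.53 × 0.354768 = 0.188027
  π_II·f_II = 0.14 × 0.880174 = 0.123224
  π_III·f_III = 0.33 × 1.22526 = 0.404335
Marginal: 0.188027 + 0.123224 + 0.404335 = 0.715586
So the posterior for Species III is 0.404335 / 0.715586 ≈ 0.5650.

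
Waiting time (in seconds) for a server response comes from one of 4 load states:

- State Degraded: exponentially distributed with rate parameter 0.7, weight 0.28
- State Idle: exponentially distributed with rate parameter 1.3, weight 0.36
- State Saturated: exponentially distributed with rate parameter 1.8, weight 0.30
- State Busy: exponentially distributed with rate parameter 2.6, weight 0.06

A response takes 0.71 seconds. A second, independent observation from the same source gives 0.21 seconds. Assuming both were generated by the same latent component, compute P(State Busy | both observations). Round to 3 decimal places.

0.077

Apply Bayes' rule: the posterior for each component is proportional to its prior times its likelihood at x.
Since both observations come from the same component, the likelihood for component k is f_k(x₁)·f_k(x₂).
  p_Degraded = [0.425847] × [0.604306] = 0.257342
  p_Idle = [0.516523] × [0.989421] = 0.511058
  p_Saturated = [0.501469] × [1.23341] = 0.618519
  p_Busy = [0.410455] × [1.50608] = 0.618179
Multiply by the mixture weights:
  π_Degraded·p_Degraded = 0.28 × 0.257342 = 0.0720557
  π_Idle·p_Idle = 0.36 × 0.511058 = 0.183981
  π_Saturated·p_Saturated = 0.30 × 0.618519 = 0.185556
  π_Busy·p_Busy = 0.06 × 0.618179 = 0.0370907
Denominator: 0.0720557 + 0.183981 + 0.185556 + 0.0370907 = 0.478683
P(State Busy | x) = 0.0370907 / 0.478683 ≈ 0.077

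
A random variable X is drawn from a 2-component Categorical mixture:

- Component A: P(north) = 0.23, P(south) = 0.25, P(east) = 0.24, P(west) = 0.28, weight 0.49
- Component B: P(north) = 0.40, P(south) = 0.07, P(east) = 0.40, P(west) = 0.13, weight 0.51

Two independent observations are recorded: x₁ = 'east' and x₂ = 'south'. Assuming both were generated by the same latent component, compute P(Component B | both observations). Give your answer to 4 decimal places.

By Bayes' theorem, P(k | x) = w_k f_k(x) / Σ_j w_j f_j(x).
Since both observations come from the same component, the likelihood for component k is f_k(x₁)·f_k(x₂).
  p_A = [0.24] × [0.25] = 0.06
  p_B = [0.4] × [0.07] = 0.028
Weight by the priors:
  w_A·p_A = 0.49 × 0.06 = 0.0294
  w_B·p_B = 0.51 × 0.028 = 0.01428
Normaliser: 0.0294 + 0.01428 = 0.04368
P(Component B | x₁,x₂) ≈ 0.3269

0.3269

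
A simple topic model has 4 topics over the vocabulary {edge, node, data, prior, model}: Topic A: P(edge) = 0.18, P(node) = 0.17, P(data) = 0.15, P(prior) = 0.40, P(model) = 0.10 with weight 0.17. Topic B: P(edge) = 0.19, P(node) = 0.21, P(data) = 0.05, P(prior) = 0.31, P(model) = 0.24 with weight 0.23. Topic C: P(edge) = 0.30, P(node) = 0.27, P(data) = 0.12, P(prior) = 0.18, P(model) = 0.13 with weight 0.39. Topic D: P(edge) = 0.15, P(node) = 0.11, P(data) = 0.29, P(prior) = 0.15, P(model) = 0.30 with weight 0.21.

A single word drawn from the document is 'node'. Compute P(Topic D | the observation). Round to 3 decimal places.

Posterior ∝ prior × likelihood, so P(k | x) ∝ π_k f_k(x); normalise over all components.
Component likelihoods at x = 'node':
  f_A = P(node | comp) = 0.17
  f_B = P(node | comp) = 0.21
  f_C = P(node | comp) = 0.27
  f_D = P(node | comp) = 0.11
Unnormalised posteriors:
  π_A·f_A = 0.17 × 0.17 = 0.0289
  π_B·f_B = 0.23 × 0.21 = 0.0483
  π_C·f_C = 0.39 × 0.27 = 0.1053
  π_D·f_D = 0.21 × 0.11 = 0.0231
Denominator: 0.0289 + 0.0483 + 0.1053 + 0.0231 = 0.2056
So the posterior for Topic D is 0.0231 / 0.2056 ≈ 0.112.

0.112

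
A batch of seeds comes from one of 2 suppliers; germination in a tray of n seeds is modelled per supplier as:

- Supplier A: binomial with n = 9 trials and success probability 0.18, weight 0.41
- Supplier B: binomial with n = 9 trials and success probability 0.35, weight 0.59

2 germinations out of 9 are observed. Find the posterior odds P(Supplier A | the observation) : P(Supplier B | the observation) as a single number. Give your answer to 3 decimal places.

The posterior odds equal the prior odds times the likelihood ratio: (π_i/π_j)·(f_i(x)/f_j(x)).
Binomial probabilities:
  f_A = C(9,2)·0.18^2·0.82^7 = 36·0.0324·0.249285 = 0.290767
  f_B = C(9,2)·0.35^2·0.65^7 = 36·0.1225·0.0490223 = 0.216188
Posterior odds = (π_A·f_A) / (π_B·f_B) = (0.41·0.290767) / (0.59·0.216188) = 0.119214 / 0.127551 ≈ 0.935

0.935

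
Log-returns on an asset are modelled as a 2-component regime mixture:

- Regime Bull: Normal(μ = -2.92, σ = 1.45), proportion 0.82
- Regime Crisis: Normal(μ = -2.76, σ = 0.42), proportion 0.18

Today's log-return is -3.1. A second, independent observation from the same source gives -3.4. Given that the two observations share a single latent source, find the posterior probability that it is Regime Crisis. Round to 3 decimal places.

P(component k | x) = π_k·f_k(x) / marginal(x), where marginal(x) = Σ_j π_j·f_j(x).
Since both observations come from the same component, the likelihood for component k is f_k(x₁)·f_k(x₂).
  L_Bull = [(1/(1.45·√(2π)))·exp(−(-3.1−-2.92)²/(2·1.45²)) = 0.275133·exp(-0.00771) = 0.273021] × [0.260463] = 0.0711119
  L_Crisis = [(1/(0.42·√(2π)))·exp(−(-3.1−-2.76)²/(2·0.42²)) = 0.949863·exp(-0.32766) = 0.684476] × [0.297472] = 0.203612
Weight by the priors:
  π_Bull·L_Bull = 0.82 × 0.0711119 = 0.0583117
  π_Crisis·L_Crisis = 0.18 × 0.203612 = 0.0366502
Evidence: 0.0583117 + 0.0366502 = 0.0949619
P(Regime Crisis | x₁, x₂) = 0.0366502 / 0.0949619 ≈ 0.386

0.386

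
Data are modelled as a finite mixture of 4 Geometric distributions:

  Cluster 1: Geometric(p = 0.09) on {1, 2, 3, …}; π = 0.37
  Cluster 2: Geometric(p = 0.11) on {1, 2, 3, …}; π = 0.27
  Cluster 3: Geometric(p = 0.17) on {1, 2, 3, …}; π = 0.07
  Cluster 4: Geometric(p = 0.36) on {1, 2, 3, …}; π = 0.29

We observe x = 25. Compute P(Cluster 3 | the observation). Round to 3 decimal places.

By Bayes' theorem, P(k | x) = w_k f_k(x) / Σ_j w_j f_j(x).
Component likelihoods at x = 25:
  p_1 = 0.09·(1−0.09)^24 = 0.09·0.10399 = 0.00935914
  p_2 = 0.11·(1−0.11)^24 = 0.11·0.0610043 = 0.00671047
  p_3 = 0.17·(1−0.17)^24 = 0.17·0.0114255 = 0.00194233
  p_4 = 0.36·(1−0.36)^24 = 0.36·2.23007e-05 = 8.02827e-06
Unnormalised posteriors:
  w_1·p_1 = 0.37 × 0.00935914 = 0.00346288
  w_2·p_2 = 0.27 × 0.00671047 = 0.00181183
  w_3·p_3 = 0.07 × 0.00194233 = 0.000135963
  w_4·p_4 = 0.29 × 8.02827e-06 = 2.3282e-06
Sum: 0.00346288 + 0.00181183 + 0.000135963 + 2.3282e-06 = 0.005413
P(Cluster 3 | the observation) ≈ 0.025

0.025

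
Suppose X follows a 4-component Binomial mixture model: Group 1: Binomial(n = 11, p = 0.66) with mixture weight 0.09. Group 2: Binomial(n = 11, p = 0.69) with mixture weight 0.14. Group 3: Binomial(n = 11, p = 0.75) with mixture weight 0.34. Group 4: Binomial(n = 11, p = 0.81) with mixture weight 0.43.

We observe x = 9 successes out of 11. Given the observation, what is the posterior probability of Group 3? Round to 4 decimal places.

0.3432

By Bayes' theorem, P(k | x) = P(Z=k) f_k(x) / Σ_j P(Z=j) f_j(x).
Evaluate each component's likelihood at the observed value:
  L_1 = C(11,9)·0.66^9·0.34^2 = 55·0.0237627·0.1156 = 0.151083
  L_2 = C(11,9)·0.69^9·0.31^2 = 55·0.0354521·0.0961 = 0.187382
  L_3 = C(11,9)·0.75^9·0.25^2 = 55·0.0750847·0.0625 = 0.258104
  L_4 = C(11,9)·0.81^9·0.19^2 = 55·0.150095·0.0361 = 0.298013
Multiply by the mixture weights:
  P(Z=1)·L_1 = 0.09 × 0.151083 = 0.0135975
  P(Z=2)·L_2 = 0.14 × 0.187382 = 0.0262335
  P(Z=3)·L_3 = 0.34 × 0.258104 = 0.0877552
  P(Z=4)·L_4 = 0.43 × 0.298013 = 0.128146
Marginal: 0.0135975 + 0.0262335 + 0.0877552 + 0.128146 = 0.255732
So the posterior for Group 3 is 0.0877552 / 0.255732 ≈ 0.3432.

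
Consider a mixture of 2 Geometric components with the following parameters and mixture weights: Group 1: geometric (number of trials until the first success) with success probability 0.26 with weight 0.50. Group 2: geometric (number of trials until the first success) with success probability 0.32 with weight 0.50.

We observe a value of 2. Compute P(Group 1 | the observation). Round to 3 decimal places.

By Bayes' theorem, P(k | x) = w_k f_k(x) / Σ_j w_j f_j(x).
Component likelihoods at x = 2:
  L_1 = 0.1924
  L_2 = 0.2176
Multiply by the mixture weights:
  w_1·L_1 = 0.50 × 0.1924 = 0.0962
  w_2·L_2 = 0.50 × 0.2176 = 0.1088
Evidence: 0.0962 + 0.1088 = 0.205
P(Group 1 | 2) = 0.0962 / 0.205 ≈ 0.469

0.469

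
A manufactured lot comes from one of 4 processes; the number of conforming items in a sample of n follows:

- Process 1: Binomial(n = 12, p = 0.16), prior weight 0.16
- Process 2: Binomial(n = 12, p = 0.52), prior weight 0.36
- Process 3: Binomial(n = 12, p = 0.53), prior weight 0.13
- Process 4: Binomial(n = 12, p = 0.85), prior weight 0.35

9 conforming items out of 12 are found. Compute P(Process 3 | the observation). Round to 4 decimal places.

0.1039

By Bayes' theorem, P(k | x) = P(Z=k) f_k(x) / Σ_j P(Z=j) f_j(x).
Binomial probabilities:
  L_1 = C(12,9)·0.16^9·0.84^3 = 220·6.87195e-08·0.592704 = 8.96067e-06
  L_2 = C(12,9)·0.52^9·0.48^3 = 220·0.00277991·0.110592 = 0.0676358
  L_3 = C(12,9)·0.53^9·0.47^3 = 220·0.00329976·0.103823 = 0.0753701
  L_4 = C(12,9)·0.85^9·0.15^3 = 220·0.231617·0.003375 = 0.171976
Multiply by the mixture weights:
  P(Z=1)·L_1 = 0.16 × 8.96067e-06 = 1.43371e-06
  P(Z=2)·L_2 = 0.36 × 0.0676358 = 0.0243489
  P(Z=3)·L_3 = 0.13 × 0.0753701 = 0.00979811
  P(Z=4)·L_4 = 0.35 × 0.171976 = 0.0601915
Denominator: 1.43371e-06 + 0.0243489 + 0.00979811 + 0.0601915 = 0.0943399
P(Process 3 | data) = 0.00979811 / 0.0943399 ≈ 0.1039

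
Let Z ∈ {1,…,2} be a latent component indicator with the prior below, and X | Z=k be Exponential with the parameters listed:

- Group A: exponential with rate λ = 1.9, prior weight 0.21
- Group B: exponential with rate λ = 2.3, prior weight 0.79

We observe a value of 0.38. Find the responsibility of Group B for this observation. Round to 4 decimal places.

0.7964

P(component k | x) = π_k·f_k(x) / marginal(x), where marginal(x) = Σ_j π_j·f_j(x).
Component likelihoods at x = 0.38:
  f_A = 1.9·e^(−1.9·0.38) = 1.9·e^(−0.7220) = 0.922981
  f_B = 2.3·e^(−2.3·0.38) = 2.3·e^(−0.8740) = 0.959742
Unnormalised posteriors:
  π_A·f_A = 0.21 × 0.922981 = 0.193826
  π_B·f_B = 0.79 × 0.959742 = 0.758196
Sum: 0.193826 + 0.758196 = 0.952022
P(Group B | x) = 0.758196 / 0.952022 ≈ 0.7964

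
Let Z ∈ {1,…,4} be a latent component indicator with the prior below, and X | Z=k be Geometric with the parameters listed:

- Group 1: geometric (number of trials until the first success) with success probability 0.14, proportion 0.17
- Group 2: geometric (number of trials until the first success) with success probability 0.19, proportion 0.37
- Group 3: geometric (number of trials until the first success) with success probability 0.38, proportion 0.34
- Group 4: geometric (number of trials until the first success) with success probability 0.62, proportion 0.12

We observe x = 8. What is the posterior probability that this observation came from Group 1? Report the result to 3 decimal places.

0.286

P(component k | x) = w_k·f_k(x) / marginal(x), where marginal(x) = Σ_j w_j·f_j(x).
Geometric probabilities:
  p_1 = 0.0487099
  p_2 = 0.0434659
  p_3 = 0.0133821
  p_4 = 0.000709377
Prior × likelihood for each component:
  w_1·p_1 = 0.17 × 0.0487099 = 0.00828068
  w_2·p_2 = 0.37 × 0.0434659 = 0.0160824
  w_3·p_3 = 0.34 × 0.0133821 = 0.00454993
  w_4·p_4 = 0.12 × 0.000709377 = 8.51252e-05
Normaliser: 0.00828068 + 0.0160824 + 0.00454993 + 8.51252e-05 = 0.0289981
So the posterior for Group 1 is 0.00828068 / 0.0289981 ≈ 0.286.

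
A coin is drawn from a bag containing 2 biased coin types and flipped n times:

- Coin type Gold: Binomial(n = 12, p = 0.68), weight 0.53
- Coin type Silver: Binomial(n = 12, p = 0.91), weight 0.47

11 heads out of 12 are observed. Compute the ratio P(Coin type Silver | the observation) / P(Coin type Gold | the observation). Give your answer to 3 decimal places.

The posterior odds equal the prior odds times the likelihood ratio: (P(Z=i)/P(Z=j))·(f_i(x)/f_j(x)).
Component likelihoods at x = 11 heads out of 12:
  L_Gold = C(12,11)·0.68^11·0.32^1 = 12·0.0143747·0.32 = 0.0551988
  L_Silver = C(12,11)·0.91^11·0.09^1 = 12·0.354369·0.09 = 0.382718
Odds = (0.47/0.53) × (0.382718/0.0551988) = 0.886792 × 6.93346 ≈ 6.149

6.149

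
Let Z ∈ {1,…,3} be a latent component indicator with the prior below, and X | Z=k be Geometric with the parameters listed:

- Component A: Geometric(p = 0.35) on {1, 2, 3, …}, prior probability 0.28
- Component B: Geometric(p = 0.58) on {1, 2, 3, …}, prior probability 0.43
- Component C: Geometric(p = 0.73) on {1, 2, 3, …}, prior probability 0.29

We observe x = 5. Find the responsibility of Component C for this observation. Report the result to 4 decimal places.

P(component k | x) = π_k·f_k(x) / marginal(x), where marginal(x) = Σ_j π_j·f_j(x).
Geometric probabilities:
  L_A = 0.0624772
  L_B = 0.0180478
  L_C = 0.00387952
Multiply by the mixture weights:
  π_A·L_A = 0.28 × 0.0624772 = 0.0174936
  π_B·L_B = 0.43 × 0.0180478 = 0.00776057
  π_C·L_C = 0.29 × 0.00387952 = 0.00112506
Denominator: 0.0174936 + 0.00776057 + 0.00112506 = 0.0263792
Responsibility of Component C: 0.00112506 / 0.0263792 ≈ 0.0426

0.0426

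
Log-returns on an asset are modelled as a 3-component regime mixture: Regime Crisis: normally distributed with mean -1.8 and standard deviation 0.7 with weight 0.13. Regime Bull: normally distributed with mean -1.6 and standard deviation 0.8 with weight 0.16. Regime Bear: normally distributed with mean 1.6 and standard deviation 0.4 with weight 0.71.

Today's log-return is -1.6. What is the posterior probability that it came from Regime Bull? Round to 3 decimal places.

0.529

By Bayes' theorem, P(k | x) = π_k f_k(x) / Σ_j π_j f_j(x).
Component likelihoods at x = -1.6:
  L_Crisis = 0.547124
  L_Bull = 0.498678
  L_Bear = 1.26307e-14
Multiply by the mixture weights:
  π_Crisis·L_Crisis = 0.13 × 0.547124 = 0.0711261
  π_Bull·L_Bull = 0.16 × 0.498678 = 0.0797885
  π_Bear·L_Bear = 0.71 × 1.26307e-14 = 8.96778e-15
Denominator: 0.0711261 + 0.0797885 + 8.96778e-15 = 0.150915
Responsibility of Regime Bull: 0.0797885 / 0.150915 ≈ 0.529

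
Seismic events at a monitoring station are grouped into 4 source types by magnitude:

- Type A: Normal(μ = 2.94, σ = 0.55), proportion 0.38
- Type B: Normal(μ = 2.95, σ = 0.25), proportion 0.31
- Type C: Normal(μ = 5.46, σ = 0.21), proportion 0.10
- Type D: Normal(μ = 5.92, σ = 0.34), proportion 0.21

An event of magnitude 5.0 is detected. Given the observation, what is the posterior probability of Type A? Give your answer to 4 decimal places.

0.0104

The responsibility of component k is π_k f_k(x) divided by Σ_j π_j f_j(x).
Normal densities:
  p_A = (1/(0.55·√(2π)))·exp(−(5.0−2.94)²/(2·0.55²)) = 0.725350·exp(-7.01421) = 0.000652098
  p_B = (1/(0.25·√(2π)))·exp(−(5.0−2.95)²/(2·0.25²)) = 1.595769·exp(-33.62000) = 3.99935e-15
  p_C = (1/(0.21·√(2π)))·exp(−(5.0−5.46)²/(2·0.21²)) = 1.899725·exp(-2.39909) = 0.172496
  p_D = (1/(0.34·√(2π)))·exp(−(5.0−5.92)²/(2·0.34²)) = 1.173360·exp(-3.66090) = 0.0301663
Weight by the priors:
  π_A·p_A = 0.38 × 0.000652098 = 0.000247797
  π_B·p_B = 0.31 × 3.99935e-15 = 1.2398e-15
  π_C·p_C = 0.10 × 0.172496 = 0.0172496
  π_D·p_D = 0.21 × 0.0301663 = 0.00633493
Evidence: 0.000247797 + 1.2398e-15 + 0.0172496 + 0.00633493 = 0.0238323
P(Type A | x) = 0.000247797 / 0.0238323 ≈ 0.0104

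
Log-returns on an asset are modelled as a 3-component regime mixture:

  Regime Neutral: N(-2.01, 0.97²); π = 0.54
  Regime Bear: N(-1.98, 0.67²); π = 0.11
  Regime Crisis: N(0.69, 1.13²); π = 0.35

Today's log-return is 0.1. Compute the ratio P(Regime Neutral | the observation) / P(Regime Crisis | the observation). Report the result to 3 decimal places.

Posterior odds = (π_i f_i(x)) / (π_j f_j(x)); the normalising sum cancels.
Normal densities:
  p_Neutral = 0.0386058
  p_Bear = 0.00480859
  p_Crisis = 0.308059
0.0208471 / 0.107821 ≈ 0.193

0.193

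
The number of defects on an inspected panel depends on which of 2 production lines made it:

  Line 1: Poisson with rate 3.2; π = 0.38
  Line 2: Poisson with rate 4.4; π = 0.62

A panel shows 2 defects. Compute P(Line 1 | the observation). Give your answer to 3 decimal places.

0.518

Posterior ∝ prior × likelihood, so P(k | x) ∝ w_k f_k(x); normalise over all components.
Component likelihoods at x = 2 defects:
  p_1 = 0.208702
  p_2 = 0.118845
Multiply by the mixture weights:
  w_1·p_1 = 0.38 × 0.208702 = 0.0793069
  w_2·p_2 = 0.62 × 0.118845 = 0.0736837
Marginal: 0.0793069 + 0.0736837 = 0.152991
P(Line 1 | x) = 0.0793069 / 0.152991 ≈ 0.518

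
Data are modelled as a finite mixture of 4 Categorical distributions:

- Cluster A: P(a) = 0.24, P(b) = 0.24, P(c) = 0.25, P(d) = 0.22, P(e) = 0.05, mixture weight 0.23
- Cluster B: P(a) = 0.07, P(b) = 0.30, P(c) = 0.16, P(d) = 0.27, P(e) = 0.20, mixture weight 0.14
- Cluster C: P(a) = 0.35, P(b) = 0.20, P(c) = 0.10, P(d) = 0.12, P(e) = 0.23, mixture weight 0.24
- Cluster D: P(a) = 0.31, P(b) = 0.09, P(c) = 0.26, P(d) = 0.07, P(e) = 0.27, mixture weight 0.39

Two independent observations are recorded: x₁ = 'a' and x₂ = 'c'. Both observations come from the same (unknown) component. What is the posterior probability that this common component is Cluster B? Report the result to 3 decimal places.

By Bayes' theorem, P(k | x) = π_k f_k(x) / Σ_j π_j f_j(x).
Since both observations come from the same component, the likelihood for component k is f_k(x₁)·f_k(x₂).
  p_A = [P(a | comp) = 0.24] × [0.25] = 0.06
  p_B = [P(a | comp) = 0.07] × [0.16] = 0.0112
  p_C = [P(a | comp) = 0.35] × [0.1] = 0.035
  p_D = [P(a | comp) = 0.31] × [0.26] = 0.0806
Weight by the priors:
  π_A·p_A = 0.23 × 0.06 = 0.0138
  π_B·p_B = 0.14 × 0.0112 = 0.001568
  π_C·p_C = 0.24 × 0.035 = 0.0084
  π_D·p_D = 0.39 × 0.0806 = 0.031434
Denominator: 0.0138 + 0.001568 + 0.0084 + 0.031434 = 0.055202
So the posterior for Cluster B is 0.001568 / 0.055202 ≈ 0.028.

0.028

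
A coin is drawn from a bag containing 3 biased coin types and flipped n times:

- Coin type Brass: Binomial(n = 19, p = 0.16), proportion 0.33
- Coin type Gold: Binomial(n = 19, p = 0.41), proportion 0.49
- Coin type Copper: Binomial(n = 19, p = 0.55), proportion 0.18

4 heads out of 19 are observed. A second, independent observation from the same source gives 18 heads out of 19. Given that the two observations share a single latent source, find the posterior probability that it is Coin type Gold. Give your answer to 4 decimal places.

The responsibility of component k is π_k f_k(x) divided by Σ_j π_j f_j(x).
Since both observations come from the same component, the likelihood for component k is f_k(x₁)·f_k(x₂).
  f_Brass = [0.185803] × [7.5369e-14] = 1.40038e-14
  f_Gold = [0.0400221] × [1.20148e-06] = 4.80855e-08
  f_Copper = [0.00222855] × [0.00018134] = 4.04126e-07
Unnormalised posteriors:
  π_Brass·f_Brass = 0.33 × 1.40038e-14 = 4.62125e-15
  π_Gold·f_Gold = 0.49 × 4.80855e-08 = 2.35619e-08
  π_Copper·f_Copper = 0.18 × 4.04126e-07 = 7.27427e-08
Sum: 4.62125e-15 + 2.35619e-08 + 7.27427e-08 = 9.63046e-08
P(Coin type Gold | data) = 2.35619e-08 / 9.63046e-08 ≈ 0.2447

0.2447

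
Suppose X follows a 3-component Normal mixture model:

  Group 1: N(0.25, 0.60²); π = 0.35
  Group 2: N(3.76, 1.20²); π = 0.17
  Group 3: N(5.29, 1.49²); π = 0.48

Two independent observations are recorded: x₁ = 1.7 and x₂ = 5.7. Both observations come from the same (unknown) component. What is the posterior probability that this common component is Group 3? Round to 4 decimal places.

0.6094

By Bayes' theorem, P(k | x) = w_k f_k(x) / Σ_j w_j f_j(x).
Since both observations come from the same component, the likelihood for component k is f_k(x₁)·f_k(x₂).
  f_1 = [(1/(0.60·√(2π)))·exp(−(1.7−0.25)²/(2·0.60²)) = 0.664904·exp(-2.92014) = 0.0358557] × [8.06498e-19] = 2.89176e-20
  f_2 = [(1/(1.20·√(2π)))·exp(−(1.7−3.76)²/(2·1.20²)) = 0.332452·exp(-1.47347) = 0.0761742] × [0.0899892] = 0.00685486
  f_3 = [(1/(1.49·√(2π)))·exp(−(1.7−5.29)²/(2·1.49²)) = 0.267746·exp(-2.90259) = 0.0146941] × [0.257799] = 0.00378813
Prior × likelihood for each component:
  w_1·f_1 = 0.35 × 2.89176e-20 = 1.01212e-20
  w_2·f_2 = 0.17 × 0.00685486 = 0.00116533
  w_3·f_3 = 0.48 × 0.00378813 = 0.0018183
Denominator: 1.01212e-20 + 0.00116533 + 0.0018183 = 0.00298363
P(Group 3 | x) = 0.0018183 / 0.00298363 ≈ 0.6094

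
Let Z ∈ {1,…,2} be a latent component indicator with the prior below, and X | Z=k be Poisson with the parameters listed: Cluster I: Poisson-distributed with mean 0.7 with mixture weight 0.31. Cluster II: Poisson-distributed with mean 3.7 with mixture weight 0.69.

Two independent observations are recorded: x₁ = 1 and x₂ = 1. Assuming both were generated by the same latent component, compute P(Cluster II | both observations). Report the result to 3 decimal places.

0.134

Posterior ∝ prior × likelihood, so P(k | x) ∝ π_k f_k(x); normalise over all components.
Since both observations come from the same component, the likelihood for component k is f_k(x₁)·f_k(x₂).
  f_I = [0.34761] × [0.34761] = 0.120833
  f_II = [0.091477] × [0.091477] = 0.00836805
Weight by the priors:
  π_I·f_I = 0.31 × 0.120833 = 0.0374581
  π_II·f_II = 0.69 × 0.00836805 = 0.00577395
Normaliser: 0.0374581 + 0.00577395 = 0.043232
Responsibility of Cluster II: 0.00577395 / 0.043232 ≈ 0.134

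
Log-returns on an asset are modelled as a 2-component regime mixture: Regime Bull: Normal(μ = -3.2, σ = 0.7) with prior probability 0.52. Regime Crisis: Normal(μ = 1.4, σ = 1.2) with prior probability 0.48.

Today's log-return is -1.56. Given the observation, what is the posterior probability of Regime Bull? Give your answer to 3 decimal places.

P(component k | x) = π_k·f_k(x) / marginal(x), where marginal(x) = Σ_j π_j·f_j(x).
Normal densities:
  f_Bull = (1/(0.7·√(2π)))·exp(−(-1.56−-3.2)²/(2·0.7²)) = 0.569918·exp(-2.74449) = 0.0366349
  f_Crisis = (1/(1.2·√(2π)))·exp(−(-1.56−1.4)²/(2·1.2²)) = 0.332452·exp(-3.04222) = 0.0158675
Weight by the priors:
  π_Bull·f_Bull = 0.52 × 0.0366349 = 0.0190502
  π_Crisis·f_Crisis = 0.48 × 0.0158675 = 0.0076164
Denominator: 0.0190502 + 0.0076164 = 0.0266666
Responsibility of Regime Bull: 0.0190502 / 0.0266666 ≈ 0.714

0.714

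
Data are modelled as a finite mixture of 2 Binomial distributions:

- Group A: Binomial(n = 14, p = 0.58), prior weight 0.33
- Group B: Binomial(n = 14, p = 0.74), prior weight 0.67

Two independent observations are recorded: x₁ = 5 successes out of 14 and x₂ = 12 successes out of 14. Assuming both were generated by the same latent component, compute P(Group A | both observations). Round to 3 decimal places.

0.605

Apply Bayes' rule: the posterior for each component is proportional to its prior times its likelihood at x.
Since both observations come from the same component, the likelihood for component k is f_k(x₁)·f_k(x₂).
  p_A = [C(14,5)·0.58^5·0.42^9 = 2002·0.0656357·0.000406671 = 0.0534377] × [0.0232635] = 0.00124315
  p_B = [C(14,5)·0.74^5·0.26^9 = 2002·0.221901·5.4295e-06 = 0.00241203] × [0.16587] = 0.000400084
Unnormalised posteriors:
  w_A·p_A = 0.33 × 0.00124315 = 0.00041024
  w_B·p_B = 0.67 × 0.000400084 = 0.000268056
Normaliser: 0.00041024 + 0.000268056 = 0.000678296
P(Group A | x₁,x₂) = 0.00041024 / 0.000678296 ≈ 0.605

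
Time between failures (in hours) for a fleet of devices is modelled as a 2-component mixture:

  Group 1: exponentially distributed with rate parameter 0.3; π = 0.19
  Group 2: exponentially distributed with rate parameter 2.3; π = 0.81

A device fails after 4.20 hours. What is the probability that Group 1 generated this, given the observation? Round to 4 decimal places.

0.9927

By Bayes' theorem, P(k | x) = π_k f_k(x) / Σ_j π_j f_j(x).
Evaluate each component's likelihood at the observed value:
  p_1 = 0.0850962
  p_2 = 0.000146704
Multiply by the mixture weights:
  π_1·p_1 = 0.19 × 0.0850962 = 0.0161683
  π_2·p_2 = 0.81 × 0.000146704 = 0.000118831
Denominator: 0.0161683 + 0.000118831 = 0.0162871
Responsibility of Group 1: 0.0161683 / 0.0162871 ≈ 0.9927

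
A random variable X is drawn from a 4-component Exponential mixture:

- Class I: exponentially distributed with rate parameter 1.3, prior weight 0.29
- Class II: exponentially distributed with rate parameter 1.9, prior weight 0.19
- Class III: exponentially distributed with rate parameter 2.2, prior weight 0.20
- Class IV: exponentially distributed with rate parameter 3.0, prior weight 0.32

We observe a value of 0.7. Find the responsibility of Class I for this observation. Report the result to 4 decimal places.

0.3305

P(component k | x) = P(Z=k)·f_k(x) / marginal(x), where marginal(x) = Σ_j P(Z=j)·f_j(x).
Exponential densities:
  f_I = 0.523281
  f_II = 0.502507
  f_III = 0.471638
  f_IV = 0.367369
Unnormalised posteriors:
  P(Z=I)·f_I = 0.29 × 0.523281 = 0.151752
  P(Z=II)·f_II = 0.19 × 0.502507 = 0.0954763
  P(Z=III)·f_III = 0.20 × 0.471638 = 0.0943277
  P(Z=IV)·f_IV = 0.32 × 0.367369 = 0.117558
Evidence: 0.151752 + 0.0954763 + 0.0943277 + 0.117558 = 0.459114
So the posterior for Class I is 0.151752 / 0.459114 ≈ 0.3305.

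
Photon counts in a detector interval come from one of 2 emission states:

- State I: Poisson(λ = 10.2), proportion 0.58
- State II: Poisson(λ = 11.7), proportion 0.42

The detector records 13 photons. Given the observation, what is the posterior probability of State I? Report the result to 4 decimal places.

The responsibility of component k is π_k f_k(x) divided by Σ_j π_j f_j(x).
Component likelihoods at x = 13 photons:
  p_I = e^(−10.2)·10.2^13/13! = 0.0772179
  p_II = e^(−11.7)·11.7^13/13! = 0.102539
Unnormalised posteriors:
  π_I·p_I = 0.58 × 0.0772179 = 0.0447864
  π_II·p_II = 0.42 × 0.102539 = 0.0430665
Marginal: 0.0447864 + 0.0430665 = 0.0878529
Responsibility of State I: 0.0447864 / 0.0878529 ≈ 0.5098

0.5098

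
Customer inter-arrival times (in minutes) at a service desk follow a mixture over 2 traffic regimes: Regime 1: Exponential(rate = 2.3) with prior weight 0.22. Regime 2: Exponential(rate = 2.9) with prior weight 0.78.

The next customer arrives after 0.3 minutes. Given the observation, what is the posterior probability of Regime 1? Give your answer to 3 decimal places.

0.211

P(component k | x) = P(Z=k)·f_k(x) / marginal(x), where marginal(x) = Σ_j P(Z=j)·f_j(x).
Exponential densities:
  f_1 = 2.3·e^(−2.3·0.3) = 2.3·e^(−0.6900) = 1.15362
  f_2 = 2.9·e^(−2.9·0.3) = 2.9·e^(−0.8700) = 1.21496
Multiply by the mixture weights:
  P(Z=1)·f_1 = 0.22 × 1.15362 = 0.253797
  P(Z=2)·f_2 = 0.78 × 1.21496 = 0.947668
Marginal: 0.253797 + 0.947668 = 1.20147
Responsibility of Regime 1: 0.253797 / 1.20147 ≈ 0.211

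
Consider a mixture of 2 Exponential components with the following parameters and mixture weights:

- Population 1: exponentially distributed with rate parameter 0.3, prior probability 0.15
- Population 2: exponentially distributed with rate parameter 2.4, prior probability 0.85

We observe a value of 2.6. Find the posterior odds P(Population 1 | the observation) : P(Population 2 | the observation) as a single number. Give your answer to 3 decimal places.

5.186

Only the two components matter; the odds are (w_i f_i(x)) / (w_j f_j(x)).
Evaluate each component's likelihood at the observed value:
  p_1 = 0.3·e^(−0.3·2.6) = 0.3·e^(−0.7800) = 0.137522
  p_2 = 2.4·e^(−2.4·2.6) = 2.4·e^(−6.2400) = 0.00467965
Odds = (0.15/0.85) × (0.137522/0.00467965) = 0.176471 × 29.3872 ≈ 5.186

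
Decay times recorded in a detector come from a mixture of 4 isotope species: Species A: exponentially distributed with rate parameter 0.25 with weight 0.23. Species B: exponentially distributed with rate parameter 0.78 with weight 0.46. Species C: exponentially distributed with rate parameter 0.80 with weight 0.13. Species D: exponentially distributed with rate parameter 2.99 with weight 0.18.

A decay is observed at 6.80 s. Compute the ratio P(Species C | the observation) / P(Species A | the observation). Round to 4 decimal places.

0.0430

Posterior odds = (w_i f_i(x)) / (w_j f_j(x)); the normalising sum cancels.
Exponential densities:
  f_A = 0.25·e^(−0.25·6.80) = 0.25·e^(−1.7000) = 0.0456709
  f_B = 0.78·e^(−0.78·6.80) = 0.78·e^(−5.3040) = 0.0038779
  f_C = 0.80·e^(−0.80·6.80) = 0.80·e^(−5.4400) = 0.00347159
  f_D = 2.99·e^(−2.99·6.80) = 2.99·e^(−20.3320) = 4.42177e-09
0.000451306 / 0.0105043 ≈ 0.0430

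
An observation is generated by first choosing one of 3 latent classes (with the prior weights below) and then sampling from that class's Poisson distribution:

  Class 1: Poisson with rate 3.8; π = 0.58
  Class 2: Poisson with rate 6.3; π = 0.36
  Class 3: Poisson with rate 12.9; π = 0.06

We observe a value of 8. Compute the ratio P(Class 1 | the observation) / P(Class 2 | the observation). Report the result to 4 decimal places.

Posterior odds = (w_i f_i(x)) / (w_j f_j(x)); the normalising sum cancels.
Evaluate each component's likelihood at the observed value:
  L_1 = e^(−3.8)·3.8^8/8! = 0.0241229
  L_2 = e^(−6.3)·6.3^8/8! = 0.113018
  L_3 = e^(−12.9)·12.9^8/8! = 0.0475115
0.0139913 / 0.0406866 ≈ 0.3439

0.3439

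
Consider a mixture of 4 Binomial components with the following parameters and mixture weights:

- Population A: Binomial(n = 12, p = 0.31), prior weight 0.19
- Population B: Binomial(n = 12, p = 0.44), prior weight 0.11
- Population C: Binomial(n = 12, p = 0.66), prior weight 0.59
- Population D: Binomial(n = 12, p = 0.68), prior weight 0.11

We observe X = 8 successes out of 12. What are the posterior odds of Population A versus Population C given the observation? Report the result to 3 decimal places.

0.013

Since P(k|x) ∝ w_k f_k(x), the posterior odds are w_i f_i(x) / (w_j f_j(x)).
Evaluate each component's likelihood at the observed value:
  p_A = C(12,8)·0.31^8·0.69^4 = 495·8.52891e-05·0.226671 = 0.00956963
  p_B = C(12,8)·0.44^8·0.56^4 = 495·0.00140482·0.098345 = 0.0683878
  p_C = C(12,8)·0.66^8·0.34^4 = 495·0.0360041·0.0133634 = 0.238162
  p_D = C(12,8)·0.68^8·0.32^4 = 495·0.0457163·0.0104858 = 0.237288
0.00181823 / 0.140516 ≈ 0.013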